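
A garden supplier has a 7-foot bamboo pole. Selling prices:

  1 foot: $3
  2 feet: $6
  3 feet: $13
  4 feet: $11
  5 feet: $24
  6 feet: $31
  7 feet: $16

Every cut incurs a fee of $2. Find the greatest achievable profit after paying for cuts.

32

Let r[k] be the best obtainable value from length k. For each k, try every first piece i and keep the best of price[i] + r[k−i] minus the 2 cut fee when i<k.
r[1] = 3
r[2] = max(3+3-2, 6+0) = 6
r[3] = max(3+6-2, 6+3-2, 13+0) = 13
r[4] = max(3+13-2, 6+6-2, 13+3-2, 11+0) = 14
r[5] = max(3+14-2, 6+13-2, 13+6-2, 11+3-2, 24+0) = 24
r[6] = max(3+24-2, 6+14-2, 13+13-2, 11+6-2, 24+3-2, 31+0) = 31
r[7] = max(3+31-2, 6+24-2, 13+14-2, …, 31+3-2, 16+0) = 32
One optimal plan: pieces 6 + 1 (1 cut) → $34 − $2 = $32.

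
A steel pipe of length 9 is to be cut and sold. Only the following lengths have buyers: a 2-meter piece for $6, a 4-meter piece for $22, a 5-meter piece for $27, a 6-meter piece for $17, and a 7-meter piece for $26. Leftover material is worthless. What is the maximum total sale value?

49

Let best[k] be the best obtainable value from length k. For each k, try every first piece i and keep the best of price[i] + best[k−i].
best[1] = 0
best[2] = 6
best[3] = 6
best[4] = 22
best[5] = 27
best[6] = 28  (first piece 2, then best[4]=22)
best[7] = 33  (first piece 2, then best[5]=27)
best[8] = 44  (first piece 4, then best[4]=22)
best[9] = 49  (first piece 4, then best[5]=27)
One optimal cutting: 5 + 4 → $49.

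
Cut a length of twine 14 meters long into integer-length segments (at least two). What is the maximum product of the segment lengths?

162

Define m[k] = max over 1≤i<k of i · max(k−i, m[k−i]); the inner max lets the remainder stay uncut if that's better.
m[2] = 1·max(1,0) = 1·1 = 1
m[3] = 1·max(2,1) = 1·2 = 2
m[4] = 2·max(2,1) = 2·2 = 4
m[5] = 2·max(3,2) = 2·3 = 6
m[6] = 3·max(3,2) = 3·3 = 9
m[7] = 2·max(5,6) = 2·6 = 12
m[8] = 2·max(6,9) = 2·9 = 18
m[9] = 3·max(6,9) = 3·9 = 27
m[10] = 2·max(8,18) = 2·18 = 36
m[11] = 2·max(9,27) = 2·27 = 54
m[12] = 3·max(9,27) = 3·27 = 81
m[13] = 2·max(11,54) = 2·54 = 108
m[14] = 2·max(12,81) = 2·81 = 162
One optimal split: 3 + 3 + 3 + 3 + 2; product 3·3·3·3·2 = 162.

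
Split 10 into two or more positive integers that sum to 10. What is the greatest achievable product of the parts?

36

Define P[k] = max over 1≤i<k of i · max(k−i, P[k−i]); the inner max lets the remainder stay uncut if that's better.
P[2] = 1·max(1,0) = 1·1 = 1
P[3] = max(1·2, 2·1) = 2
P[4] = max(1·3, 2·2, 3·1) = 4
P[5] = max(1·4, 2·3, 3·2, 4·1) = 6
P[6] = max(1·6, 2·4, 3·3, 4·2, 5·1) = 9
P[7] = max(1·9, 2·6, 3·4, 4·3, 5·2, 6·1) = 12
P[8] = max(1·12, 2·9, 3·6, …, 6·2, 7·1) = 18
P[9] = max(1·18, 2·12, 3·9, …, 7·2, 8·1) = 27
P[10] = max(1·27, 2·18, 3·12, …, 8·2, 9·1) = 36
One optimal split: 3 + 3 + 2 + 2; product 3·3·2·2 = 36.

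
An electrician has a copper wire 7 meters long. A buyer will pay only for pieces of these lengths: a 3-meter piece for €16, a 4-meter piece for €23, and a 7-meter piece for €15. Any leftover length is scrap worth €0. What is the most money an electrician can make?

39

Consider every possible first cut. r[k] is the best of p[i]+r[k−i] over all sellable i≤k.
r[1] = 0
r[2] = 0
r[3] = 16
r[4] = max(16+0, 23+0) = 23
r[5] = max(16+0, 23+0) = 23
r[6] = max(16+16, 23+0) = 32
r[7] = max(16+23, 23+16, 15+0) = 39
One optimal cutting: 4 + 3 → €39.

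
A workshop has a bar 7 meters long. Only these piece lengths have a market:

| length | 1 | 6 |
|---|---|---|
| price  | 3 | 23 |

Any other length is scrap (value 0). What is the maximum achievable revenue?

26

Build f[k] bottom-up: f[k] = max over allowed piece i of (p[i] + f[k−i]).
f[1] = 3
f[2] = 6  (first piece 1, then f[1]=3)
f[3] = 9  (first piece 1, then f[2]=6)
f[4] = 12  (first piece 1, then f[3]=9)
f[5] = 15  (first piece 1, then f[4]=12)
f[6] = max(3+15, 23+0) = 23
f[7] = max(3+23, 23+3) = 26
One optimal cutting: 6 + 1 → 26.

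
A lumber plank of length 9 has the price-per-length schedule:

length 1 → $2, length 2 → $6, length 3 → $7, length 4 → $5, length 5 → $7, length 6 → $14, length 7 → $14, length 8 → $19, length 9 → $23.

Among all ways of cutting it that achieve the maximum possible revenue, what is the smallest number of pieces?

5

Build r[k] bottom-up: r[k] = max over allowed piece i of (p[i] + r[k−i]).
r[1] = 2
r[2] = max(2+2, 6+0) = 6
r[3] = max(2+6, 6+2, 7+0) = 8
r[4] = max(2+8, 6+6, 7+2, 5+0) = 12
r[5] = max(2+12, 6+8, 7+6, 5+2, 7+0) = 14
r[6] = max(2+14, 6+12, 7+8, 5+6, 7+2, 14+0) = 18
r[7] = max(2+18, 6+14, 7+12, …, 14+2, 14+0) = 20
r[8] = max(2+20, 6+18, 7+14, …, 14+2, 19+0) = 24
r[9] = max(2+24, 6+20, 7+18, …, 19+2, 23+0) = 26
Maximum revenue is $26.
Now minimize piece count subject to staying optimal: for each k, pieces[k] = 1 + min over i with p[i]+r[k−i]=r[k] of pieces[k−i].
pieces[6] = 3
pieces[7] = 4
pieces[8] = 4
pieces[9] = 5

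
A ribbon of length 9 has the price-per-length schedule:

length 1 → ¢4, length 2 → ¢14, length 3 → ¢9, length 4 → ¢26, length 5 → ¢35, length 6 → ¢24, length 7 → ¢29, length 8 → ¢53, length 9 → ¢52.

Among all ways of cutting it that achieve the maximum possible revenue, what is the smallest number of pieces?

3

Consider every possible first cut. r[k] is the best of p[i]+r[k−i] over all sellable i≤k.
r[1] = 4
r[2] = max(4+4, 14+0) = 14
r[3] = max(4+14, 14+4, 9+0) = 18
r[4] = max(4+18, 14+14, 9+4, 26+0) = 28
r[5] = max(4+28, 14+18, 9+14, 26+4, 35+0) = 35
r[6] = max(4+35, 14+28, 9+18, 26+14, 35+4, 24+0) = 42
r[7] = max(4+42, 14+35, 9+28, …, 24+4, 29+0) = 49
r[8] = max(4+49, 14+42, 9+35, …, 29+4, 53+0) = 56
r[9] = max(4+56, 14+49, 9+42, …, 53+4, 52+0) = 63
Maximum revenue is ¢63.
Now minimize piece count subject to staying optimal: for each k, pieces[k] = 1 + min over i with p[i]+r[k−i]=r[k] of pieces[k−i].
pieces[6] = 3
pieces[7] = 2
pieces[8] = 4
pieces[9] = 3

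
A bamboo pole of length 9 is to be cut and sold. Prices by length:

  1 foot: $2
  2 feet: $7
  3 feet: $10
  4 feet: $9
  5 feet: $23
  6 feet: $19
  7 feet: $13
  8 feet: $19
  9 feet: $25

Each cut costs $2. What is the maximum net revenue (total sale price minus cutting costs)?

33

Consider every possible first cut. v[k] is the best of p[i]+v[k−i] over all sellable i≤k, charging 2 whenever i<k.
v[1] = 2
v[2] = max(2+2-2, 7+0) = 7
v[3] = max(2+7-2, 7+2-2, 10+0) = 10
v[4] = max(2+10-2, 7+7-2, 10+2-2, 9+0) = 12
v[5] = max(2+12-2, 7+10-2, 10+7-2, 9+2-2, 23+0) = 23
v[6] = max(2+23-2, 7+12-2, 10+10-2, 9+7-2, 23+2-2, 19+0) = 23
v[7] = max(2+23-2, 7+23-2, 10+12-2, …, 19+2-2, 13+0) = 28
v[8] = max(2+28-2, 7+23-2, 10+23-2, …, 13+2-2, 19+0) = 31
v[9] = max(2+31-2, 7+28-2, 10+23-2, …, 19+2-2, 25+0) = 33
One optimal plan: pieces 5 + 2 + 2 (2 cuts) → $37 − $4 = $33.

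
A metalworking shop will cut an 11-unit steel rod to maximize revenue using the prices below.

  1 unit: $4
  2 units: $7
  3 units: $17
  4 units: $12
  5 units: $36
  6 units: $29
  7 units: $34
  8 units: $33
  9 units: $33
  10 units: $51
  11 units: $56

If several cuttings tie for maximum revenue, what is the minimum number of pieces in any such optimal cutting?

Build r[k] bottom-up: r[k] = max over allowed piece i of (p[i] + r[k−i]).
r[1] = 4
r[2] = max(4+4, 7+0) = 8
r[3] = max(4+8, 7+4, 17+0) = 17
r[4] = max(4+17, 7+8, 17+4, 12+0) = 21
r[5] = max(4+21, 7+17, 17+8, 12+4, 36+0) = 36
r[6] = max(4+36, 7+21, 17+17, 12+8, 36+4, 29+0) = 40
r[7] = max(4+40, 7+36, 17+21, …, 29+4, 34+0) = 44
r[8] = max(4+44, 7+40, 17+36, …, 34+4, 33+0) = 53
r[9] = max(4+53, 7+44, 17+40, …, 33+4, 33+0) = 57
r[10] = max(4+57, 7+53, 17+44, …, 33+4, 51+0) = 72
r[11] = max(4+72, 7+57, 17+53, …, 51+4, 56+0) = 76
Maximum revenue is $76.
Now minimize piece count subject to staying optimal: for each k, pieces[k] = 1 + min over i with p[i]+r[k−i]=r[k] of pieces[k−i].
pieces[8] = 2
pieces[9] = 3
pieces[10] = 2
pieces[11] = 3

3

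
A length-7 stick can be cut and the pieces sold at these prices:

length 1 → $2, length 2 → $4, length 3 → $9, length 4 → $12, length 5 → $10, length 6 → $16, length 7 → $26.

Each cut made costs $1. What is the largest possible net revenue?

Consider every possible first cut. net[k] is the best of p[i]+net[k−i] over all sellable i≤k, charging 1 whenever i<k.
net[1] = 2
net[2] = max(2+2-1, 4+0) = 4
net[3] = max(2+4-1, 4+2-1, 9+0) = 9
net[4] = max(2+9-1, 4+4-1, 9+2-1, 12+0) = 12
net[5] = max(2+12-1, 4+9-1, 9+4-1, 12+2-1, 10+0) = 13
net[6] = max(2+13-1, 4+12-1, 9+9-1, 12+4-1, 10+2-1, 16+0) = 17
net[7] = max(2+17-1, 4+13-1, 9+12-1, …, 16+2-1, 26+0) = 26
Best is to make no cuts and sell whole for $26.

26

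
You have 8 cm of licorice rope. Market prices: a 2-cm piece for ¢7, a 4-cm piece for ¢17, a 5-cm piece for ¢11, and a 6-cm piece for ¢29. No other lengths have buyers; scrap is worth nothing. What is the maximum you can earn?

Build f[k] bottom-up: f[k] = max over allowed piece i of (p[i] + f[k−i]).
f[1] = 0
f[2] = 7
f[3] = 7
f[4] = 17
f[5] = 17
f[6] = 29
f[7] = 29
f[8] = 36  (first piece 2, then f[6]=29)
One optimal cutting: 6 + 2 → ¢36.

36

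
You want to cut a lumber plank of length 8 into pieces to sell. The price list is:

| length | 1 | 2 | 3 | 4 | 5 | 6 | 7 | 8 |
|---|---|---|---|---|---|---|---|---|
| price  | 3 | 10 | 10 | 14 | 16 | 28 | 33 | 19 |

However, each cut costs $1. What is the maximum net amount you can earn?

37

Let v[k] be the best obtainable value from length k. For each k, try every first piece i and keep the best of price[i] + v[k−i] minus the 1 cut fee when i<k.
v[1] = 3
v[2] = max(3+3-1, 10+0) = 10
v[3] = max(3+10-1, 10+3-1, 10+0) = 12
v[4] = max(3+12-1, 10+10-1, 10+3-1, 14+0) = 19
v[5] = max(3+19-1, 10+12-1, 10+10-1, 14+3-1, 16+0) = 21
v[6] = max(3+21-1, 10+19-1, 10+12-1, 14+10-1, 16+3-1, 28+0) = 28
v[7] = max(3+28-1, 10+21-1, 10+19-1, …, 28+3-1, 33+0) = 33
v[8] = max(3+33-1, 10+28-1, 10+21-1, …, 33+3-1, 19+0) = 37
One optimal plan: pieces 2 + 2 + 2 + 2 (3 cuts) → $40 − $3 = $37.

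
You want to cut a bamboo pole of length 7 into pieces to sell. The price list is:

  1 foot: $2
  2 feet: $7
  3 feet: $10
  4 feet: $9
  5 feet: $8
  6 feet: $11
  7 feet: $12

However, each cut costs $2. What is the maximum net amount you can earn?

Let r[k] be the best obtainable value from length k. For each k, try every first piece i and keep the best of price[i] + r[k−i] minus the 2 cut fee when i<k.
r[1] = 2
r[2] = max(2+2-2, 7+0) = 7
r[3] = max(2+7-2, 7+2-2, 10+0) = 10
r[4] = max(2+10-2, 7+7-2, 10+2-2, 9+0) = 12
r[5] = max(2+12-2, 7+10-2, 10+7-2, 9+2-2, 8+0) = 15
r[6] = max(2+15-2, 7+12-2, 10+10-2, 9+7-2, 8+2-2, 11+0) = 18
r[7] = max(2+18-2, 7+15-2, 10+12-2, …, 11+2-2, 12+0) = 20
One optimal plan: pieces 3 + 2 + 2 (2 cuts) → $24 − $4 = $20.

20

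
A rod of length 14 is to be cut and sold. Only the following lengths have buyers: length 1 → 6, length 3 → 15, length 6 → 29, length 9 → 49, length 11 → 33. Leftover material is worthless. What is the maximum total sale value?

84

Consider every possible first cut. best[k] is the best of p[i]+best[k−i] over all sellable i≤k.
best[1] = 6
best[2] = 12  (first piece 1, then best[1]=6)
best[3] = max(6+12, 15+0) = 18
best[4] = max(6+18, 15+6) = 24
best[5] = max(6+24, 15+12) = 30
best[6] = max(6+30, 15+18, 29+0) = 36
best[7] = max(6+36, 15+24, 29+6) = 42
best[8] = max(6+42, 15+30, 29+12) = 48
best[9] = max(6+48, 15+36, 29+18, 49+0) = 54
best[10] = max(6+54, 15+42, 29+24, 49+6) = 60
best[11] = max(6+60, 15+48, 29+30, 49+12, 33+0) = 66
best[12] = max(6+66, 15+54, 29+36, 49+18, 33+6) = 72
best[13] = max(6+72, 15+60, 29+42, 49+24, 33+12) = 78
best[14] = max(6+78, 15+66, 29+48, 49+30, 33+18) = 84
One optimal cutting: 1 + 1 + 1 + 1 + 1 + 1 + 1 + 1 + 1 + 1 + 1 + 1 + 1 + 1 → 84.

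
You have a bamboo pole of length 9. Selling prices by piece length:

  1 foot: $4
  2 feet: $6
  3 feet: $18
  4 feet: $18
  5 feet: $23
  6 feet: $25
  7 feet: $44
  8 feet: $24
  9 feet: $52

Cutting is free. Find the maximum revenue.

Build R[k] bottom-up: R[k] = max over allowed piece i of (p[i] + R[k−i]).
R[1] = 4
R[2] = max(4+4, 6+0) = 8
R[3] = max(4+8, 6+4, 18+0) = 18
R[4] = max(4+18, 6+8, 18+4, 18+0) = 22
R[5] = max(4+22, 6+18, 18+8, 18+4, 23+0) = 26
R[6] = max(4+26, 6+22, 18+18, 18+8, 23+4, 25+0) = 36
R[7] = max(4+36, 6+26, 18+22, …, 25+4, 44+0) = 44
R[8] = max(4+44, 6+36, 18+26, …, 44+4, 24+0) = 48
R[9] = max(4+48, 6+44, 18+36, …, 24+4, 52+0) = 54
One optimal cutting: 3 + 3 + 3 → $18 + $18 + $18 = $54.

54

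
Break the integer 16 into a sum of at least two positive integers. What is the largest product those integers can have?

324

Let prod[k] be the best product for length k (with at least one cut). For each first piece i, the rest contributes max(k−i, prod[k−i]).
prod[2] = 1·max(1,0) = 1·1 = 1
prod[3] = 1·max(2,1) = 1·2 = 2
prod[4] = 2·max(2,1) = 2·2 = 4
prod[5] = 2·max(3,2) = 2·3 = 6
prod[6] = 3·max(3,2) = 3·3 = 9
prod[7] = 2·max(5,6) = 2·6 = 12
prod[8] = 2·max(6,9) = 2·9 = 18
prod[9] = 3·max(6,9) = 3·9 = 27
prod[10] = 2·max(8,18) = 2·18 = 36
prod[11] = 2·max(9,27) = 2·27 = 54
prod[12] = 3·max(9,27) = 3·27 = 81
prod[13] = 2·max(11,54) = 2·54 = 108
prod[14] = 2·max(12,81) = 2·81 = 162
prod[15] = 3·max(12,81) = 3·81 = 243
prod[16] = 2·max(14,162) = 2·162 = 324
One optimal split: 3 + 3 + 3 + 3 + 2 + 2; product 3·3·3·3·2·2 = 324.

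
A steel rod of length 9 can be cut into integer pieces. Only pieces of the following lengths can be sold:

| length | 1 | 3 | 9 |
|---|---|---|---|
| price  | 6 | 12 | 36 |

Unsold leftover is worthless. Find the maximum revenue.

54

Let r[k] be the best obtainable value from length k. For each k, try every first piece i and keep the best of price[i] + r[k−i].
r[1] = 6
r[2] = 12  (first piece 1, then r[1]=6)
r[3] = 18  (first piece 1, then r[2]=12)
r[4] = 24  (first piece 1, then r[3]=18)
r[5] = 30  (first piece 1, then r[4]=24)
r[6] = 36  (first piece 1, then r[5]=30)
r[7] = 42  (first piece 1, then r[6]=36)
r[8] = 48  (first piece 1, then r[7]=42)
r[9] = 54  (first piece 1, then r[8]=48)
One optimal cutting: 1 + 1 + 1 + 1 + 1 + 1 + 1 + 1 + 1 → $54.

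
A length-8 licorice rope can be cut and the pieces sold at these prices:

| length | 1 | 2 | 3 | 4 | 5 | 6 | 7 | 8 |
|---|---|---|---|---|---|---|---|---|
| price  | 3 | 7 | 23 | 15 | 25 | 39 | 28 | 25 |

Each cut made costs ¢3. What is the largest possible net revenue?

Consider every possible first cut. v[k] is the best of p[i]+v[k−i] over all sellable i≤k, charging 3 whenever i<k.
v[1] = 3
v[2] = 7
v[3] = 23
v[4] = 23  (first piece 1, then v[3]=23)
v[5] = 27  (first piece 2, then v[3]=23)
v[6] = 43  (first piece 3, then v[3]=23)
v[7] = 43  (first piece 1, then v[6]=43)
v[8] = 47  (first piece 2, then v[6]=43)
One optimal plan: pieces 3 + 3 + 2 (2 cuts) → ¢53 − ¢6 = ¢47.

47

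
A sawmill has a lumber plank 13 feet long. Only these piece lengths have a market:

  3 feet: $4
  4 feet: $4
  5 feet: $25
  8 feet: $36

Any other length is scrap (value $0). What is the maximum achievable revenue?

61

Let r[k] be the best obtainable value from length k. For each k, try every first piece i and keep the best of price[i] + r[k−i].
r[1] = 0
r[2] = 0
r[3] = 4
r[4] = max(4+0, 4+0) = 4
r[5] = max(4+0, 4+0, 25+0) = 25
r[6] = max(4+4, 4+0, 25+0) = 25
r[7] = max(4+4, 4+4, 25+0) = 25
r[8] = max(4+25, 4+4, 25+4, 36+0) = 36
r[9] = max(4+25, 4+25, 25+4, 36+0) = 36
r[10] = max(4+25, 4+25, 25+25, 36+0) = 50
r[11] = max(4+36, 4+25, 25+25, 36+4) = 50
r[12] = max(4+36, 4+36, 25+25, 36+4) = 50
r[13] = max(4+50, 4+36, 25+36, 36+25) = 61
One optimal cutting: 8 + 5 → $61.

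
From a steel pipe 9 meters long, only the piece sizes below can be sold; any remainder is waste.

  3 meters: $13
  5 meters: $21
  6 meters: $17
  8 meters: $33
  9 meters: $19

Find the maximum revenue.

Consider every possible first cut. f[k] is the best of p[i]+f[k−i] over all sellable i≤k.
f[1] = 0
f[2] = 0
f[3] = 13
f[4] = 13
f[5] = 21
f[6] = 26  (first piece 3, then f[3]=13)
f[7] = 26
f[8] = 34  (first piece 3, then f[5]=21)
f[9] = 39  (first piece 3, then f[6]=26)
One optimal cutting: 3 + 3 + 3 → $39.

39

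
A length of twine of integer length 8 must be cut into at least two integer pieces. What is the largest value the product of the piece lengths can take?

18

Let P[k] be the best product for length k (with at least one cut). For each first piece i, the rest contributes max(k−i, P[k−i]).
P[2] = 1×max(1,0) = 1×1 = 1
P[3] = 1×max(2,1) = 1×2 = 2
P[4] = 2×max(2,1) = 2×2 = 4
P[5] = 2×max(3,2) = 2×3 = 6
P[6] = 3×max(3,2) = 3×3 = 9
P[7] = 2×max(5,6) = 2×6 = 12
P[8] = 2×max(6,9) = 2×9 = 18
One optimal split: 3 + 3 + 2; product 3×3×2 = 18.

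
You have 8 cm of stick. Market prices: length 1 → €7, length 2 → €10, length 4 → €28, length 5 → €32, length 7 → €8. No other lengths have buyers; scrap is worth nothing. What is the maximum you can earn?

56

Build best[k] bottom-up: best[k] = max over allowed piece i of (p[i] + best[k−i]).
best[1] = 7
best[2] = 14  (first piece 1, then best[1]=7)
best[3] = 21  (first piece 1, then best[2]=14)
best[4] = 28  (first piece 1, then best[3]=21)
best[5] = 35  (first piece 1, then best[4]=28)
best[6] = 42  (first piece 1, then best[5]=35)
best[7] = 49  (first piece 1, then best[6]=42)
best[8] = 56  (first piece 1, then best[7]=49)
One optimal cutting: 1 + 1 + 1 + 1 + 1 + 1 + 1 + 1 → €56.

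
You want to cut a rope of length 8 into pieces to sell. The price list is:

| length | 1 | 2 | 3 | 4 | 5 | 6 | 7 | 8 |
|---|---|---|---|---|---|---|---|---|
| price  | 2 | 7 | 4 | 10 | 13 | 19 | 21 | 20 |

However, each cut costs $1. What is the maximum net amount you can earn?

Build net[k] bottom-up: net[k] = max over allowed piece i of (p[i] + net[k−i]) − 1 per cut.
net[1] = 2
net[2] = max(2+2-1, 7+0) = 7
net[3] = max(2+7-1, 7+2-1, 4+0) = 8
net[4] = max(2+8-1, 7+7-1, 4+2-1, 10+0) = 13
net[5] = max(2+13-1, 7+8-1, 4+7-1, 10+2-1, 13+0) = 14
net[6] = max(2+14-1, 7+13-1, 4+8-1, 10+7-1, 13+2-1, 19+0) = 19
net[7] = max(2+19-1, 7+14-1, 4+13-1, …, 19+2-1, 21+0) = 21
net[8] = max(2+21-1, 7+19-1, 4+14-1, …, 21+2-1, 20+0) = 25
One optimal plan: pieces 2 + 2 + 2 + 2 (3 cuts) → $28 − $3 = $25.

25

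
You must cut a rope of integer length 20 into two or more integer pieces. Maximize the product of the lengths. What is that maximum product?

1458

Fill f[k] for k=2..20: at each k try every first piece i and multiply by the better of (k−i) uncut or f[k−i].
f[2] = 1·max(1,0) = 1·1 = 1
f[3] = max(1·2, 2·1) = 2
f[4] = max(1·3, 2·2, 3·1) = 4
f[5] = max(1·4, 2·3, 3·2, 4·1) = 6
f[6] = max(1·6, 2·4, 3·3, 4·2, 5·1) = 9
f[7] = max(1·9, 2·6, 3·4, 4·3, 5·2, 6·1) = 12
f[8] = max(1·12, 2·9, 3·6, …, 6·2, 7·1) = 18
f[9] = max(1·18, 2·12, 3·9, …, 7·2, 8·1) = 27
f[10] = max(1·27, 2·18, 3·12, …, 8·2, 9·1) = 36
f[11] = max(1·36, 2·27, 3·18, …, 9·2, 10·1) = 54
f[12] = max(1·54, 2·36, 3·27, …, 10·2, 11·1) = 81
f[13] = max(1·81, 2·54, 3·36, …, 11·2, 12·1) = 108
f[14] = max(1·108, 2·81, 3·54, …, 12·2, 13·1) = 162
f[15] = max(1·162, 2·108, 3·81, …, 13·2, 14·1) = 243
f[16] = max(1·243, 2·162, 3·108, …, 14·2, 15·1) = 324
f[17] = max(1·324, 2·243, 3·162, …, 15·2, 16·1) = 486
f[18] = max(1·486, 2·324, 3·243, …, 16·2, 17·1) = 729
f[19] = max(1·729, 2·486, 3·324, …, 17·2, 18·1) = 972
f[20] = max(1·972, 2·729, 3·486, …, 18·2, 19·1) = 1458
One optimal split: 3 + 3 + 3 + 3 + 3 + 3 + 2; product 3·3·3·3·3·3·2 = 1458.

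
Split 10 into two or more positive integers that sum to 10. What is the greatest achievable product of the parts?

Define prod[k] = max over 1≤i<k of i · max(k−i, prod[k−i]); the inner max lets the remainder stay uncut if that's better.
prod[2] = 1·max(1,0) = 1·1 = 1
prod[3] = 1·max(2,1) = 1·2 = 2
prod[4] = 2·max(2,1) = 2·2 = 4
prod[5] = 2·max(3,2) = 2·3 = 6
prod[6] = 3·max(3,2) = 3·3 = 9
prod[7] = 2·max(5,6) = 2·6 = 12
prod[8] = 2·max(6,9) = 2·9 = 18
prod[9] = 3·max(6,9) = 3·9 = 27
prod[10] = 2·max(8,18) = 2·18 = 36
One optimal split: 3 + 3 + 2 + 2; product 3·3·2·2 = 36.

36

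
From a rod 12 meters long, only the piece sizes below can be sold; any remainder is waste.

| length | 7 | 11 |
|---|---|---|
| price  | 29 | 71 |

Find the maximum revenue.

Build best[k] bottom-up: best[k] = max over allowed piece i of (p[i] + best[k−i]).
best[1] = 0
best[2] = 0
best[3] = 0
best[4] = 0
best[5] = 0
best[6] = 0
best[7] = 29
best[8] = 29
best[9] = 29
best[10] = 29
best[11] = 71
best[12] = 71
One optimal cutting: pieces 11 with 1 meter of scrap → $71.

71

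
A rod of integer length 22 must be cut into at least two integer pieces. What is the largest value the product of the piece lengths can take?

Fill m[k] for k=2..22: at each k try every first piece i and multiply by the better of (k−i) uncut or m[k−i].
m[2] = 1·max(1,0) = 1·1 = 1
m[3] = 1·max(2,1) = 1·2 = 2
m[4] = 2·max(2,1) = 2·2 = 4
m[5] = 2·max(3,2) = 2·3 = 6
m[6] = 3·max(3,2) = 3·3 = 9
m[7] = 2·max(5,6) = 2·6 = 12
m[8] = 2·max(6,9) = 2·9 = 18
m[9] = 3·max(6,9) = 3·9 = 27
m[10] = 2·max(8,18) = 2·18 = 36
m[11] = 2·max(9,27) = 2·27 = 54
m[12] = 3·max(9,27) = 3·27 = 81
m[13] = 2·max(11,54) = 2·54 = 108
m[14] = 2·max(12,81) = 2·81 = 162
m[15] = 3·max(12,81) = 3·81 = 243
m[16] = 2·max(14,162) = 2·162 = 324
m[17] = 2·max(15,243) = 2·243 = 486
m[18] = 3·max(15,243) = 3·243 = 729
m[19] = 2·max(17,486) = 2·486 = 972
m[20] = 2·max(18,729) = 2·729 = 1458
m[21] = 3·max(18,729) = 3·729 = 2187
m[22] = 2·max(20,1458) = 2·1458 = 2916
One optimal split: 3 + 3 + 3 + 3 + 3 + 3 + 2 + 2; product 3·3·3·3·3·3·2·2 = 2916.

2916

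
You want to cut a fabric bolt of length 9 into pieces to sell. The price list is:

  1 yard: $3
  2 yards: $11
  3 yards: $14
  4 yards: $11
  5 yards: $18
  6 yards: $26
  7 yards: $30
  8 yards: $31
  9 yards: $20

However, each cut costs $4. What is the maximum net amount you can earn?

37

Let r[k] be the best obtainable value from length k. For each k, try every first piece i and keep the best of price[i] + r[k−i] minus the 4 cut fee when i<k.
r[1] = 3
r[2] = 11
r[3] = 14
r[4] = 18  (first piece 2, then r[2]=11)
r[5] = 21  (first piece 2, then r[3]=14)
r[6] = 26
r[7] = 30
r[8] = 33  (first piece 2, then r[6]=26)
r[9] = 37  (first piece 2, then r[7]=30)
One optimal plan: pieces 7 + 2 (1 cut) → $41 − $4 = $37.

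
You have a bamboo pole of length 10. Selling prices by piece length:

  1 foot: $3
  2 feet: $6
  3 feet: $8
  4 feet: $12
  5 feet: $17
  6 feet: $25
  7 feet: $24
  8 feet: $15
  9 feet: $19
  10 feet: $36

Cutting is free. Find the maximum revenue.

Consider every possible first cut. v[k] is the best of p[i]+v[k−i] over all sellable i≤k.
v[1] = 3
v[2] = 6  (first piece 1, then v[1]=3)
v[3] = 9  (first piece 1, then v[2]=6)
v[4] = 12  (first piece 1, then v[3]=9)
v[5] = 17
v[6] = 25
v[7] = 28  (first piece 1, then v[6]=25)
v[8] = 31  (first piece 1, then v[7]=28)
v[9] = 34  (first piece 1, then v[8]=31)
v[10] = 37  (first piece 1, then v[9]=34)
One optimal cutting: 6 + 1 + 1 + 1 + 1 → $25 + $3 + $3 + $3 + $3 = $37.

37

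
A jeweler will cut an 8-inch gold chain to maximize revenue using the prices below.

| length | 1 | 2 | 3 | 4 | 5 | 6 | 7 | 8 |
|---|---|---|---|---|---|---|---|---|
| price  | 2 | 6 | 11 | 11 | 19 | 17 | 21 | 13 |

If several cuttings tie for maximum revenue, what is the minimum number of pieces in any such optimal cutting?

2

Consider every possible first cut. r[k] is the best of p[i]+r[k−i] over all sellable i≤k.
r[1] = 2
r[2] = 6
r[3] = 11
r[4] = 13  (first piece 1, then r[3]=11)
r[5] = 19
r[6] = 22  (first piece 3, then r[3]=11)
r[7] = 25  (first piece 2, then r[5]=19)
r[8] = 30  (first piece 3, then r[5]=19)
Maximum revenue is $30.
Now minimize piece count subject to staying optimal: for each k, pieces[k] = 1 + min over i with p[i]+r[k−i]=r[k] of pieces[k−i].
pieces[5] = 1
pieces[6] = 2
pieces[7] = 2
pieces[8] = 2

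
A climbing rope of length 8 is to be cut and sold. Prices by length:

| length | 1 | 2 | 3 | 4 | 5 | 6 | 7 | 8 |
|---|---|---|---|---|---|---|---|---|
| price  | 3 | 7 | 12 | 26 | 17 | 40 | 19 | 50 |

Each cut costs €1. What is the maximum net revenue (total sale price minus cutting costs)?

51

Build net[k] bottom-up: net[k] = max over allowed piece i of (p[i] + net[k−i]) − 1 per cut.
net[1] = 3
net[2] = max(3+3-1, 7+0) = 7
net[3] = max(3+7-1, 7+3-1, 12+0) = 12
net[4] = max(3+12-1, 7+7-1, 12+3-1, 26+0) = 26
net[5] = max(3+26-1, 7+12-1, 12+7-1, 26+3-1, 17+0) = 28
net[6] = max(3+28-1, 7+26-1, 12+12-1, 26+7-1, 17+3-1, 40+0) = 40
net[7] = max(3+40-1, 7+28-1, 12+26-1, …, 40+3-1, 19+0) = 42
net[8] = max(3+42-1, 7+40-1, 12+28-1, …, 19+3-1, 50+0) = 51
One optimal plan: pieces 4 + 4 (1 cut) → €52 − €1 = €51.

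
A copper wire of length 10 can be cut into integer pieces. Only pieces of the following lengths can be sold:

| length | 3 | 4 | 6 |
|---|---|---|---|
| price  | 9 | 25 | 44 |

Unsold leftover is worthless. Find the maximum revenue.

Build f[k] bottom-up: f[k] = max over allowed piece i of (p[i] + f[k−i]).
f[1] = 0
f[2] = 0
f[3] = 9
f[4] = 25
f[5] = 25
f[6] = 44
f[7] = 44
f[8] = 50  (first piece 4, then f[4]=25)
f[9] = 53  (first piece 3, then f[6]=44)
f[10] = 69  (first piece 4, then f[6]=44)
One optimal cutting: 6 + 4 → €69.

69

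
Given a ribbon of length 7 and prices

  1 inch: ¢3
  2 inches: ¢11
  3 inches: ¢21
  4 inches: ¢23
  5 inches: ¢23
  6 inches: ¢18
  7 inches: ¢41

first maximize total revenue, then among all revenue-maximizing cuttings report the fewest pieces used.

3

Consider every possible first cut. r[k] is the best of p[i]+r[k−i] over all sellable i≤k.
r[1] = 3
r[2] = max(3+3, 11+0) = 11
r[3] = max(3+11, 11+3, 21+0) = 21
r[4] = max(3+21, 11+11, 21+3, 23+0) = 24
r[5] = max(3+24, 11+21, 21+11, 23+3, 23+0) = 32
r[6] = max(3+32, 11+24, 21+21, 23+11, 23+3, 18+0) = 42
r[7] = max(3+42, 11+32, 21+24, …, 18+3, 41+0) = 45
Maximum revenue is ¢45.
Now minimize piece count subject to staying optimal: for each k, pieces[k] = 1 + min over i with p[i]+r[k−i]=r[k] of pieces[k−i].
pieces[4] = 2
pieces[5] = 2
pieces[6] = 2
pieces[7] = 3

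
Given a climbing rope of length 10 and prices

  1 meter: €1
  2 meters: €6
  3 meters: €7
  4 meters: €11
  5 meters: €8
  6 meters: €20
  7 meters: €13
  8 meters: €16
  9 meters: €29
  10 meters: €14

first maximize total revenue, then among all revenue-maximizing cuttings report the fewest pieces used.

Let r[k] be the best obtainable value from length k. For each k, try every first piece i and keep the best of price[i] + r[k−i].
r[1] = 1
r[2] = max(1+1, 6+0) = 6
r[3] = max(1+6, 6+1, 7+0) = 7
r[4] = max(1+7, 6+6, 7+1, 11+0) = 12
r[5] = max(1+12, 6+7, 7+6, 11+1, 8+0) = 13
r[6] = max(1+13, 6+12, 7+7, 11+6, 8+1, 20+0) = 20
r[7] = max(1+20, 6+13, 7+12, …, 20+1, 13+0) = 21
r[8] = max(1+21, 6+20, 7+13, …, 13+1, 16+0) = 26
r[9] = max(1+26, 6+21, 7+20, …, 16+1, 29+0) = 29
r[10] = max(1+29, 6+26, 7+21, …, 29+1, 14+0) = 32
Maximum revenue is €32.
Now minimize piece count subject to staying optimal: for each k, pieces[k] = 1 + min over i with p[i]+r[k−i]=r[k] of pieces[k−i].
pieces[7] = 2
pieces[8] = 2
pieces[9] = 1
pieces[10] = 3

3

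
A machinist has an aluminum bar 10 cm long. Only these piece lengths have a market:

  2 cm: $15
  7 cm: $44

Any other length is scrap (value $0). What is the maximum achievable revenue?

75

Build best[k] bottom-up: best[k] = max over allowed piece i of (p[i] + best[k−i]).
best[1] = 0
best[2] = 15
best[3] = 15
best[4] = 30  (first piece 2, then best[2]=15)
best[5] = 30
best[6] = 45  (first piece 2, then best[4]=30)
best[7] = 45
best[8] = 60  (first piece 2, then best[6]=45)
best[9] = 60
best[10] = 75  (first piece 2, then best[8]=60)
One optimal cutting: 2 + 2 + 2 + 2 + 2 → $75.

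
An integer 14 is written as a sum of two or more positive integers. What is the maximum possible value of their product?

162

Let g[k] be the best product for length k (with at least one cut). For each first piece i, the rest contributes max(k−i, g[k−i]).
g[2] = 1·max(1,0) = 1·1 = 1
g[3] = 1·max(2,1) = 1·2 = 2
g[4] = 2·max(2,1) = 2·2 = 4
g[5] = 2·max(3,2) = 2·3 = 6
g[6] = 3·max(3,2) = 3·3 = 9
g[7] = 2·max(5,6) = 2·6 = 12
g[8] = 2·max(6,9) = 2·9 = 18
g[9] = 3·max(6,9) = 3·9 = 27
g[10] = 2·max(8,18) = 2·18 = 36
g[11] = 2·max(9,27) = 2·27 = 54
g[12] = 3·max(9,27) = 3·27 = 81
g[13] = 2·max(11,54) = 2·54 = 108
g[14] = 2·max(12,81) = 2·81 = 162
One optimal split: 3 + 3 + 3 + 3 + 2; product 3·3·3·3·2 = 162.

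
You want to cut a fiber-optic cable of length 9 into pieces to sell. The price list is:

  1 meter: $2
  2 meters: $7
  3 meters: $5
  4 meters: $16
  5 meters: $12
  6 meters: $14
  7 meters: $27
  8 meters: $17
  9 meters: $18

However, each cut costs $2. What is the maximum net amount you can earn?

Consider every possible first cut. v[k] is the best of p[i]+v[k−i] over all sellable i≤k, charging 2 whenever i<k.
v[1] = 2
v[2] = max(2+2-2, 7+0) = 7
v[3] = max(2+7-2, 7+2-2, 5+0) = 7
v[4] = max(2+7-2, 7+7-2, 5+2-2, 16+0) = 16
v[5] = max(2+16-2, 7+7-2, 5+7-2, 16+2-2, 12+0) = 16
v[6] = max(2+16-2, 7+16-2, 5+7-2, 16+7-2, 12+2-2, 14+0) = 21
v[7] = max(2+21-2, 7+16-2, 5+16-2, …, 14+2-2, 27+0) = 27
v[8] = max(2+27-2, 7+21-2, 5+16-2, …, 27+2-2, 17+0) = 30
v[9] = max(2+30-2, 7+27-2, 5+21-2, …, 17+2-2, 18+0) = 32
One optimal plan: pieces 7 + 2 (1 cut) → $34 − $2 = $32.

32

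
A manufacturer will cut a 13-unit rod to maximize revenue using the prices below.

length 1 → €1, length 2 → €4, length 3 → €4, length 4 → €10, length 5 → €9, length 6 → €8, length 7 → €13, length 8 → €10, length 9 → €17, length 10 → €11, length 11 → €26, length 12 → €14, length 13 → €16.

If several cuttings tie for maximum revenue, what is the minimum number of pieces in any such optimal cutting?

Let r[k] be the best obtainable value from length k. For each k, try every first piece i and keep the best of price[i] + r[k−i].
r[1] = 1
r[2] = 4
r[3] = 5  (first piece 1, then r[2]=4)
r[4] = 10
r[5] = 11  (first piece 1, then r[4]=10)
r[6] = 14  (first piece 2, then r[4]=10)
r[7] = 15  (first piece 1, then r[6]=14)
r[8] = 20  (first piece 4, then r[4]=10)
r[9] = 21  (first piece 1, then r[8]=20)
r[10] = 24  (first piece 2, then r[8]=20)
r[11] = 26
r[12] = 30  (first piece 4, then r[8]=20)
r[13] = 31  (first piece 1, then r[12]=30)
Maximum revenue is €31.
Now minimize piece count subject to staying optimal: for each k, pieces[k] = 1 + min over i with p[i]+r[k−i]=r[k] of pieces[k−i].
pieces[10] = 3
pieces[11] = 1
pieces[12] = 3
pieces[13] = 4

4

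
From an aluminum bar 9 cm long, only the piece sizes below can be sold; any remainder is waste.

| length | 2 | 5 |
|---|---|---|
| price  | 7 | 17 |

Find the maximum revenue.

Consider every possible first cut. f[k] is the best of p[i]+f[k−i] over all sellable i≤k.
f[1] = 0
f[2] = 7
f[3] = 7
f[4] = 14  (first piece 2, then f[2]=7)
f[5] = max(7+7, 17+0) = 17
f[6] = max(7+14, 17+0) = 21
f[7] = max(7+17, 17+7) = 24
f[8] = max(7+21, 17+7) = 28
f[9] = max(7+24, 17+14) = 31
One optimal cutting: 5 + 2 + 2 → $31.

31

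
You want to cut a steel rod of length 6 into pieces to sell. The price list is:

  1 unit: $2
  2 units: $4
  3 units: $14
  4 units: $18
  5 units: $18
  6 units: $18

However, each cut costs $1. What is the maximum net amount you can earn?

Consider every possible first cut. r[k] is the best of p[i]+r[k−i] over all sellable i≤k, charging 1 whenever i<k.
r[1] = 2
r[2] = max(2+2-1, 4+0) = 4
r[3] = max(2+4-1, 4+2-1, 14+0) = 14
r[4] = max(2+14-1, 4+4-1, 14+2-1, 18+0) = 18
r[5] = max(2+18-1, 4+14-1, 14+4-1, 18+2-1, 18+0) = 19
r[6] = max(2+19-1, 4+18-1, 14+14-1, 18+4-1, 18+2-1, 18+0) = 27
One optimal plan: pieces 3 + 3 (1 cut) → $28 − $1 = $27.

27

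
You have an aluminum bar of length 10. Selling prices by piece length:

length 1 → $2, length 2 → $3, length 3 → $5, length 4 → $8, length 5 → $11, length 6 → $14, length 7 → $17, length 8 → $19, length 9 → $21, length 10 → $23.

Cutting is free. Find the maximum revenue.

Let R[k] be the best obtainable value from length k. For each k, try every first piece i and keep the best of price[i] + R[k−i].
R[1] = 2
R[2] = max(2+2, 3+0) = 4
R[3] = max(2+4, 3+2, 5+0) = 6
R[4] = max(2+6, 3+4, 5+2, 8+0) = 8
R[5] = max(2+8, 3+6, 5+4, 8+2, 11+0) = 11
R[6] = max(2+11, 3+8, 5+6, 8+4, 11+2, 14+0) = 14
R[7] = max(2+14, 3+11, 5+8, …, 14+2, 17+0) = 17
R[8] = max(2+17, 3+14, 5+11, …, 17+2, 19+0) = 19
R[9] = max(2+19, 3+17, 5+14, …, 19+2, 21+0) = 21
R[10] = max(2+21, 3+19, 5+17, …, 21+2, 23+0) = 23
One optimal cutting: 7 + 1 + 1 + 1 → $17 + $2 + $2 + $2 = $23.

23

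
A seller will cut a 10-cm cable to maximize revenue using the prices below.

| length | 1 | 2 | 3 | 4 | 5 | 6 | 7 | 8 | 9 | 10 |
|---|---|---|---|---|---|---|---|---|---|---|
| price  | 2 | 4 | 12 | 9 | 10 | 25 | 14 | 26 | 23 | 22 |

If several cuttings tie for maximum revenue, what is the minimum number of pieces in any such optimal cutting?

3

Let r[k] be the best obtainable value from length k. For each k, try every first piece i and keep the best of price[i] + r[k−i].
r[1] = 2
r[2] = max(2+2, 4+0) = 4
r[3] = max(2+4, 4+2, 12+0) = 12
r[4] = max(2+12, 4+4, 12+2, 9+0) = 14
r[5] = max(2+14, 4+12, 12+4, 9+2, 10+0) = 16
r[6] = max(2+16, 4+14, 12+12, 9+4, 10+2, 25+0) = 25
r[7] = max(2+25, 4+16, 12+14, …, 25+2, 14+0) = 27
r[8] = max(2+27, 4+25, 12+16, …, 14+2, 26+0) = 29
r[9] = max(2+29, 4+27, 12+25, …, 26+2, 23+0) = 37
r[10] = max(2+37, 4+29, 12+27, …, 23+2, 22+0) = 39
Maximum revenue is €39.
Now minimize piece count subject to staying optimal: for each k, pieces[k] = 1 + min over i with p[i]+r[k−i]=r[k] of pieces[k−i].
pieces[7] = 2
pieces[8] = 2
pieces[9] = 2
pieces[10] = 3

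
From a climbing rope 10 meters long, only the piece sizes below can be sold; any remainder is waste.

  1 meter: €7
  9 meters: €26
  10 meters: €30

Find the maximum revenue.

70

Build f[k] bottom-up: f[k] = max over allowed piece i of (p[i] + f[k−i]).
f[1] = 7
f[2] = 14  (first piece 1, then f[1]=7)
f[3] = 21  (first piece 1, then f[2]=14)
f[4] = 28  (first piece 1, then f[3]=21)
f[5] = 35  (first piece 1, then f[4]=28)
f[6] = 42  (first piece 1, then f[5]=35)
f[7] = 49  (first piece 1, then f[6]=42)
f[8] = 56  (first piece 1, then f[7]=49)
f[9] = 63  (first piece 1, then f[8]=56)
f[10] = 70  (first piece 1, then f[9]=63)
One optimal cutting: 1 + 1 + 1 + 1 + 1 + 1 + 1 + 1 + 1 + 1 → €70.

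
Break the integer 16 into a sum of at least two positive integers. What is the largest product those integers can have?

324

Let prod[k] be the best product for length k (with at least one cut). For each first piece i, the rest contributes max(k−i, prod[k−i]).
Small cases: prod[2]=1, prod[3]=2, prod[4]=4, prod[5]=6, prod[6]=9, prod[7]=12, prod[8]=18, prod[9]=27, prod[10]=36.
prod[11] = 2*max(9,27) = 2*27 = 54
prod[12] = 3*max(9,27) = 3*27 = 81
prod[13] = 2*max(11,54) = 2*54 = 108
prod[14] = 2*max(12,81) = 2*81 = 162
prod[15] = 3*max(12,81) = 3*81 = 243
prod[16] = 2*max(14,162) = 2*162 = 324
One optimal split: 3 + 3 + 3 + 3 + 2 + 2; product 3*3*3*3*2*2 = 324.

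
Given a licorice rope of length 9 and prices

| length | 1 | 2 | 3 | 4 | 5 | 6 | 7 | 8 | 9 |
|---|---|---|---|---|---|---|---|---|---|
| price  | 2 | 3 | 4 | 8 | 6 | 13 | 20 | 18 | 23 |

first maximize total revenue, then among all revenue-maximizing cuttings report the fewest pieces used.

Build r[k] bottom-up: r[k] = max over allowed piece i of (p[i] + r[k−i]).
r[1] = 2
r[2] = max(2+2, 3+0) = 4
r[3] = max(2+4, 3+2, 4+0) = 6
r[4] = max(2+6, 3+4, 4+2, 8+0) = 8
r[5] = max(2+8, 3+6, 4+4, 8+2, 6+0) = 10
r[6] = max(2+10, 3+8, 4+6, 8+4, 6+2, 13+0) = 13
r[7] = max(2+13, 3+10, 4+8, …, 13+2, 20+0) = 20
r[8] = max(2+20, 3+13, 4+10, …, 20+2, 18+0) = 22
r[9] = max(2+22, 3+20, 4+13, …, 18+2, 23+0) = 24
Maximum revenue is ¢24.
Now minimize piece count subject to staying optimal: for each k, pieces[k] = 1 + min over i with p[i]+r[k−i]=r[k] of pieces[k−i].
pieces[6] = 1
pieces[7] = 1
pieces[8] = 2
pieces[9] = 3

3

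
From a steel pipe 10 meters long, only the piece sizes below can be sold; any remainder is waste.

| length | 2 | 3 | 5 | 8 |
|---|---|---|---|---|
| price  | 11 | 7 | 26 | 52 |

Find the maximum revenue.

63

Let r[k] be the best obtainable value from length k. For each k, try every first piece i and keep the best of price[i] + r[k−i].
r[1] = 0
r[2] = 11
r[3] = max(11+0, 7+0) = 11
r[4] = max(11+11, 7+0) = 22
r[5] = max(11+11, 7+11, 26+0) = 26
r[6] = max(11+22, 7+11, 26+0) = 33
r[7] = max(11+26, 7+22, 26+11) = 37
r[8] = max(11+33, 7+26, 26+11, 52+0) = 52
r[9] = max(11+37, 7+33, 26+22, 52+0) = 52
r[10] = max(11+52, 7+37, 26+26, 52+11) = 63
One optimal cutting: 8 + 2 → $63.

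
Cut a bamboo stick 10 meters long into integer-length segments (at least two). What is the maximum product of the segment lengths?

36

Define g[k] = max over 1≤i<k of i · max(k−i, g[k−i]); the inner max lets the remainder stay uncut if that's better.
g[2] = 1×max(1,0) = 1×1 = 1
g[3] = 1×max(2,1) = 1×2 = 2
g[4] = 2×max(2,1) = 2×2 = 4
g[5] = 2×max(3,2) = 2×3 = 6
g[6] = 3×max(3,2) = 3×3 = 9
g[7] = 2×max(5,6) = 2×6 = 12
g[8] = 2×max(6,9) = 2×9 = 18
g[9] = 3×max(6,9) = 3×9 = 27
g[10] = 2×max(8,18) = 2×18 = 36
One optimal split: 3 + 3 + 2 + 2; product 3×3×2×2 = 36.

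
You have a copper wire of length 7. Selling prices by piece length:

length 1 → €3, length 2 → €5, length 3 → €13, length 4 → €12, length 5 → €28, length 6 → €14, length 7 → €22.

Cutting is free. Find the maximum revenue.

34

Let v[k] be the best obtainable value from length k. For each k, try every first piece i and keep the best of price[i] + v[k−i].
v[1] = 3
v[2] = 6  (first piece 1, then v[1]=3)
v[3] = 13
v[4] = 16  (first piece 1, then v[3]=13)
v[5] = 28
v[6] = 31  (first piece 1, then v[5]=28)
v[7] = 34  (first piece 1, then v[6]=31)
One optimal cutting: 5 + 1 + 1 → €28 + €3 + €3 = €34.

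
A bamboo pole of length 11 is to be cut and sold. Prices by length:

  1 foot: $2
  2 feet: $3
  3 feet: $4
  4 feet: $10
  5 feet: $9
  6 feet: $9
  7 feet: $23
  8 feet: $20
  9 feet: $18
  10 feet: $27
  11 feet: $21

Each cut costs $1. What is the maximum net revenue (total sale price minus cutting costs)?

Build r[k] bottom-up: r[k] = max over allowed piece i of (p[i] + r[k−i]) − 1 per cut.
r[1] = 2
r[2] = 3  (first piece 1, then r[1]=2)
r[3] = 4  (first piece 1, then r[2]=3)
r[4] = 10
r[5] = 11  (first piece 1, then r[4]=10)
r[6] = 12  (first piece 1, then r[5]=11)
r[7] = 23
r[8] = 24  (first piece 1, then r[7]=23)
r[9] = 25  (first piece 1, then r[8]=24)
r[10] = 27
r[11] = 32  (first piece 4, then r[7]=23)
One optimal plan: pieces 7 + 4 (1 cut) → $33 − $1 = $32.

32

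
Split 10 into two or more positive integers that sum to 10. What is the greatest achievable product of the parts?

36

Define P[k] = max over 1≤i<k of i · max(k−i, P[k−i]); the inner max lets the remainder stay uncut if that's better.
P[2] = 1×max(1,0) = 1×1 = 1
P[3] = 1×max(2,1) = 1×2 = 2
P[4] = 2×max(2,1) = 2×2 = 4
P[5] = 2×max(3,2) = 2×3 = 6
P[6] = 3×max(3,2) = 3×3 = 9
P[7] = 2×max(5,6) = 2×6 = 12
P[8] = 2×max(6,9) = 2×9 = 18
P[9] = 3×max(6,9) = 3×9 = 27
P[10] = 2×max(8,18) = 2×18 = 36
One optimal split: 3 + 3 + 2 + 2; product 3×3×2×2 = 36.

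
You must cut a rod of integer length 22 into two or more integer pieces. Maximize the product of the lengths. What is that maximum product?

2916

Define g[k] = max over 1≤i<k of i · max(k−i, g[k−i]); the inner max lets the remainder stay uncut if that's better.
Small cases: g[2]=1, g[3]=2, g[4]=4, g[5]=6, g[6]=9, g[7]=12, g[8]=18, g[9]=27, g[10]=36, g[11]=54, g[12]=81, g[13]=108, g[14]=162, g[15]=243, g[16]=324, g[17]=486.
g[18] = 3·max(15,243) = 3·243 = 729
g[19] = 2·max(17,486) = 2·486 = 972
g[20] = 2·max(18,729) = 2·729 = 1458
g[21] = 3·max(18,729) = 3·729 = 2187
g[22] = 2·max(20,1458) = 2·1458 = 2916
One optimal split: 3 + 3 + 3 + 3 + 3 + 3 + 2 + 2; product 3·3·3·3·3·3·2·2 = 2916.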